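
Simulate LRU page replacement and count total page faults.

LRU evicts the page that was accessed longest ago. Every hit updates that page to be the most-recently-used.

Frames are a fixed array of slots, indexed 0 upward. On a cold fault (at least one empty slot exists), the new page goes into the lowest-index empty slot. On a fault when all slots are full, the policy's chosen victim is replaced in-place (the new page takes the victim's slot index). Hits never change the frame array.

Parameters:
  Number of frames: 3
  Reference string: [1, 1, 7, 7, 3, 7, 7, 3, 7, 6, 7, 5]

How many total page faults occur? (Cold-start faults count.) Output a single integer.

Step 0: ref 1 → FAULT, frames=[1,-,-]
Step 1: ref 1 → HIT, frames=[1,-,-]
Step 2: ref 7 → FAULT, frames=[1,7,-]
Step 3: ref 7 → HIT, frames=[1,7,-]
Step 4: ref 3 → FAULT, frames=[1,7,3]
Step 5: ref 7 → HIT, frames=[1,7,3]
Step 6: ref 7 → HIT, frames=[1,7,3]
Step 7: ref 3 → HIT, frames=[1,7,3]
Step 8: ref 7 → HIT, frames=[1,7,3]
Step 9: ref 6 → FAULT (evict 1), frames=[6,7,3]
Step 10: ref 7 → HIT, frames=[6,7,3]
Step 11: ref 5 → FAULT (evict 3), frames=[6,7,5]
Total faults: 5

Answer: 5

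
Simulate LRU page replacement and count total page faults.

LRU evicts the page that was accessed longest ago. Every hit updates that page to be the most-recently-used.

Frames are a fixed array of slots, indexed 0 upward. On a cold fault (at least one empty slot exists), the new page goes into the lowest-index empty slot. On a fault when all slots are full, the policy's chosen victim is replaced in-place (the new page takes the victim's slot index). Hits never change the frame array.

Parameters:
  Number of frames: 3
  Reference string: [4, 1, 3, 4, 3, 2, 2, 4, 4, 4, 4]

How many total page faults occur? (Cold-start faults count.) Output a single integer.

Step 0: ref 4 → FAULT, frames=[4,-,-]
Step 1: ref 1 → FAULT, frames=[4,1,-]
Step 2: ref 3 → FAULT, frames=[4,1,3]
Step 3: ref 4 → HIT, frames=[4,1,3]
Step 4: ref 3 → HIT, frames=[4,1,3]
Step 5: ref 2 → FAULT (evict 1), frames=[4,2,3]
Step 6: ref 2 → HIT, frames=[4,2,3]
Step 7: ref 4 → HIT, frames=[4,2,3]
Step 8: ref 4 → HIT, frames=[4,2,3]
Step 9: ref 4 → HIT, frames=[4,2,3]
Step 10: ref 4 → HIT, frames=[4,2,3]
Total faults: 4

Answer: 4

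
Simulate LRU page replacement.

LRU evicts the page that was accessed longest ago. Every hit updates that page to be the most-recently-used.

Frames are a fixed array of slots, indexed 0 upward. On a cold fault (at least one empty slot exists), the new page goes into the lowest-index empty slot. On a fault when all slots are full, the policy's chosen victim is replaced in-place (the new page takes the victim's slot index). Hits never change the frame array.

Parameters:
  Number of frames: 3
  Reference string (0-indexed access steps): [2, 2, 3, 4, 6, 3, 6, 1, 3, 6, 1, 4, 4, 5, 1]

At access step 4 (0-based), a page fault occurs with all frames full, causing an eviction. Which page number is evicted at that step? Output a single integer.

Answer: 2

Derivation:
Step 0: ref 2 -> FAULT, frames=[2,-,-]
Step 1: ref 2 -> HIT, frames=[2,-,-]
Step 2: ref 3 -> FAULT, frames=[2,3,-]
Step 3: ref 4 -> FAULT, frames=[2,3,4]
Step 4: ref 6 -> FAULT, evict 2, frames=[6,3,4]
At step 4: evicted page 2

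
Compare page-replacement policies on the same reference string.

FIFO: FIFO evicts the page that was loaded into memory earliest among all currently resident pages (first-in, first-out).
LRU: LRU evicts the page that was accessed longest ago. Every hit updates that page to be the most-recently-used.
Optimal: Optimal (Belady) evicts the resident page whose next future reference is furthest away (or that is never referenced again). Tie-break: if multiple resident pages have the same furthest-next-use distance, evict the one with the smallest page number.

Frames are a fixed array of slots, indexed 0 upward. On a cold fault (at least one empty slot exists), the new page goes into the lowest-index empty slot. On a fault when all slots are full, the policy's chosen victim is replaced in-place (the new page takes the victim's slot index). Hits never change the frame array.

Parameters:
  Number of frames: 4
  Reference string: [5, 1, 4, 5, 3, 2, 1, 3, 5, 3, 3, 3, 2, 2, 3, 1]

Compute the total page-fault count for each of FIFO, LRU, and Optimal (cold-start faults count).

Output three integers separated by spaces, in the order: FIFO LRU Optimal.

--- FIFO ---
  step 0: ref 5 -> FAULT, frames=[5,-,-,-] (faults so far: 1)
  step 1: ref 1 -> FAULT, frames=[5,1,-,-] (faults so far: 2)
  step 2: ref 4 -> FAULT, frames=[5,1,4,-] (faults so far: 3)
  step 3: ref 5 -> HIT, frames=[5,1,4,-] (faults so far: 3)
  step 4: ref 3 -> FAULT, frames=[5,1,4,3] (faults so far: 4)
  step 5: ref 2 -> FAULT, evict 5, frames=[2,1,4,3] (faults so far: 5)
  step 6: ref 1 -> HIT, frames=[2,1,4,3] (faults so far: 5)
  step 7: ref 3 -> HIT, frames=[2,1,4,3] (faults so far: 5)
  step 8: ref 5 -> FAULT, evict 1, frames=[2,5,4,3] (faults so far: 6)
  step 9: ref 3 -> HIT, frames=[2,5,4,3] (faults so far: 6)
  step 10: ref 3 -> HIT, frames=[2,5,4,3] (faults so far: 6)
  step 11: ref 3 -> HIT, frames=[2,5,4,3] (faults so far: 6)
  step 12: ref 2 -> HIT, frames=[2,5,4,3] (faults so far: 6)
  step 13: ref 2 -> HIT, frames=[2,5,4,3] (faults so far: 6)
  step 14: ref 3 -> HIT, frames=[2,5,4,3] (faults so far: 6)
  step 15: ref 1 -> FAULT, evict 4, frames=[2,5,1,3] (faults so far: 7)
  FIFO total faults: 7
--- LRU ---
  step 0: ref 5 -> FAULT, frames=[5,-,-,-] (faults so far: 1)
  step 1: ref 1 -> FAULT, frames=[5,1,-,-] (faults so far: 2)
  step 2: ref 4 -> FAULT, frames=[5,1,4,-] (faults so far: 3)
  step 3: ref 5 -> HIT, frames=[5,1,4,-] (faults so far: 3)
  step 4: ref 3 -> FAULT, frames=[5,1,4,3] (faults so far: 4)
  step 5: ref 2 -> FAULT, evict 1, frames=[5,2,4,3] (faults so far: 5)
  step 6: ref 1 -> FAULT, evict 4, frames=[5,2,1,3] (faults so far: 6)
  step 7: ref 3 -> HIT, frames=[5,2,1,3] (faults so far: 6)
  step 8: ref 5 -> HIT, frames=[5,2,1,3] (faults so far: 6)
  step 9: ref 3 -> HIT, frames=[5,2,1,3] (faults so far: 6)
  step 10: ref 3 -> HIT, frames=[5,2,1,3] (faults so far: 6)
  step 11: ref 3 -> HIT, frames=[5,2,1,3] (faults so far: 6)
  step 12: ref 2 -> HIT, frames=[5,2,1,3] (faults so far: 6)
  step 13: ref 2 -> HIT, frames=[5,2,1,3] (faults so far: 6)
  step 14: ref 3 -> HIT, frames=[5,2,1,3] (faults so far: 6)
  step 15: ref 1 -> HIT, frames=[5,2,1,3] (faults so far: 6)
  LRU total faults: 6
--- Optimal ---
  step 0: ref 5 -> FAULT, frames=[5,-,-,-] (faults so far: 1)
  step 1: ref 1 -> FAULT, frames=[5,1,-,-] (faults so far: 2)
  step 2: ref 4 -> FAULT, frames=[5,1,4,-] (faults so far: 3)
  step 3: ref 5 -> HIT, frames=[5,1,4,-] (faults so far: 3)
  step 4: ref 3 -> FAULT, frames=[5,1,4,3] (faults so far: 4)
  step 5: ref 2 -> FAULT, evict 4, frames=[5,1,2,3] (faults so far: 5)
  step 6: ref 1 -> HIT, frames=[5,1,2,3] (faults so far: 5)
  step 7: ref 3 -> HIT, frames=[5,1,2,3] (faults so far: 5)
  step 8: ref 5 -> HIT, frames=[5,1,2,3] (faults so far: 5)
  step 9: ref 3 -> HIT, frames=[5,1,2,3] (faults so far: 5)
  step 10: ref 3 -> HIT, frames=[5,1,2,3] (faults so far: 5)
  step 11: ref 3 -> HIT, frames=[5,1,2,3] (faults so far: 5)
  step 12: ref 2 -> HIT, frames=[5,1,2,3] (faults so far: 5)
  step 13: ref 2 -> HIT, frames=[5,1,2,3] (faults so far: 5)
  step 14: ref 3 -> HIT, frames=[5,1,2,3] (faults so far: 5)
  step 15: ref 1 -> HIT, frames=[5,1,2,3] (faults so far: 5)
  Optimal total faults: 5

Answer: 7 6 5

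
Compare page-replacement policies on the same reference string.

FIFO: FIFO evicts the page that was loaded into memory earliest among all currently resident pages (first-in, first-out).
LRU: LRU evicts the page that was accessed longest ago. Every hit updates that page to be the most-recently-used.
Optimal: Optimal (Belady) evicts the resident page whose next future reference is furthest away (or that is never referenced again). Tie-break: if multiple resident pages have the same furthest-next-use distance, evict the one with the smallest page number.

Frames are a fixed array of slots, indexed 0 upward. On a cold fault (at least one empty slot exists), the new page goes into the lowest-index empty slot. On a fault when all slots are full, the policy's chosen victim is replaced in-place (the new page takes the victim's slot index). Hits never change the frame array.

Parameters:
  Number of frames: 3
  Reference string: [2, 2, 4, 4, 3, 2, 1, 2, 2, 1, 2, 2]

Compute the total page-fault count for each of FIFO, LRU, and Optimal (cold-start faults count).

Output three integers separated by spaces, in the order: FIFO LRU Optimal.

Answer: 5 4 4

Derivation:
--- FIFO ---
  step 0: ref 2 -> FAULT, frames=[2,-,-] (faults so far: 1)
  step 1: ref 2 -> HIT, frames=[2,-,-] (faults so far: 1)
  step 2: ref 4 -> FAULT, frames=[2,4,-] (faults so far: 2)
  step 3: ref 4 -> HIT, frames=[2,4,-] (faults so far: 2)
  step 4: ref 3 -> FAULT, frames=[2,4,3] (faults so far: 3)
  step 5: ref 2 -> HIT, frames=[2,4,3] (faults so far: 3)
  step 6: ref 1 -> FAULT, evict 2, frames=[1,4,3] (faults so far: 4)
  step 7: ref 2 -> FAULT, evict 4, frames=[1,2,3] (faults so far: 5)
  step 8: ref 2 -> HIT, frames=[1,2,3] (faults so far: 5)
  step 9: ref 1 -> HIT, frames=[1,2,3] (faults so far: 5)
  step 10: ref 2 -> HIT, frames=[1,2,3] (faults so far: 5)
  step 11: ref 2 -> HIT, frames=[1,2,3] (faults so far: 5)
  FIFO total faults: 5
--- LRU ---
  step 0: ref 2 -> FAULT, frames=[2,-,-] (faults so far: 1)
  step 1: ref 2 -> HIT, frames=[2,-,-] (faults so far: 1)
  step 2: ref 4 -> FAULT, frames=[2,4,-] (faults so far: 2)
  step 3: ref 4 -> HIT, frames=[2,4,-] (faults so far: 2)
  step 4: ref 3 -> FAULT, frames=[2,4,3] (faults so far: 3)
  step 5: ref 2 -> HIT, frames=[2,4,3] (faults so far: 3)
  step 6: ref 1 -> FAULT, evict 4, frames=[2,1,3] (faults so far: 4)
  step 7: ref 2 -> HIT, frames=[2,1,3] (faults so far: 4)
  step 8: ref 2 -> HIT, frames=[2,1,3] (faults so far: 4)
  step 9: ref 1 -> HIT, frames=[2,1,3] (faults so far: 4)
  step 10: ref 2 -> HIT, frames=[2,1,3] (faults so far: 4)
  step 11: ref 2 -> HIT, frames=[2,1,3] (faults so far: 4)
  LRU total faults: 4
--- Optimal ---
  step 0: ref 2 -> FAULT, frames=[2,-,-] (faults so far: 1)
  step 1: ref 2 -> HIT, frames=[2,-,-] (faults so far: 1)
  step 2: ref 4 -> FAULT, frames=[2,4,-] (faults so far: 2)
  step 3: ref 4 -> HIT, frames=[2,4,-] (faults so far: 2)
  step 4: ref 3 -> FAULT, frames=[2,4,3] (faults so far: 3)
  step 5: ref 2 -> HIT, frames=[2,4,3] (faults so far: 3)
  step 6: ref 1 -> FAULT, evict 3, frames=[2,4,1] (faults so far: 4)
  step 7: ref 2 -> HIT, frames=[2,4,1] (faults so far: 4)
  step 8: ref 2 -> HIT, frames=[2,4,1] (faults so far: 4)
  step 9: ref 1 -> HIT, frames=[2,4,1] (faults so far: 4)
  step 10: ref 2 -> HIT, frames=[2,4,1] (faults so far: 4)
  step 11: ref 2 -> HIT, frames=[2,4,1] (faults so far: 4)
  Optimal total faults: 4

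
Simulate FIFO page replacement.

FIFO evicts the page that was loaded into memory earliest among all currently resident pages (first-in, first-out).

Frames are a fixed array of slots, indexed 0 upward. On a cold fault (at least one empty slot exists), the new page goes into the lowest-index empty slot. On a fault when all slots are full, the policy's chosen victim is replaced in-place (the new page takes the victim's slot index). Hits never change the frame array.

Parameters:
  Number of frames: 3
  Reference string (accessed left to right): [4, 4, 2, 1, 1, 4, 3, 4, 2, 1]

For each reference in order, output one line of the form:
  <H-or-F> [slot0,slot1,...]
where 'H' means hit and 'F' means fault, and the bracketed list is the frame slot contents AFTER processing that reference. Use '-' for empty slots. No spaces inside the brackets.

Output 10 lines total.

F [4,-,-]
H [4,-,-]
F [4,2,-]
F [4,2,1]
H [4,2,1]
H [4,2,1]
F [3,2,1]
F [3,4,1]
F [3,4,2]
F [1,4,2]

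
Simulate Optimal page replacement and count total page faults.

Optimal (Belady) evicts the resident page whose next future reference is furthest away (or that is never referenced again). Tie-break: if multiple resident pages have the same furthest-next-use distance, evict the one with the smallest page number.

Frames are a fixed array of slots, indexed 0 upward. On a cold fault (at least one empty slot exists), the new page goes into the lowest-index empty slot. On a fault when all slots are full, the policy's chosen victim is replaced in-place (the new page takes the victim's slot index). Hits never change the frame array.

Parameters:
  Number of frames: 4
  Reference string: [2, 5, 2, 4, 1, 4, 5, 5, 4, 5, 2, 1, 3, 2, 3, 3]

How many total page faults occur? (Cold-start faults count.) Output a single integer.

Step 0: ref 2 → FAULT, frames=[2,-,-,-]
Step 1: ref 5 → FAULT, frames=[2,5,-,-]
Step 2: ref 2 → HIT, frames=[2,5,-,-]
Step 3: ref 4 → FAULT, frames=[2,5,4,-]
Step 4: ref 1 → FAULT, frames=[2,5,4,1]
Step 5: ref 4 → HIT, frames=[2,5,4,1]
Step 6: ref 5 → HIT, frames=[2,5,4,1]
Step 7: ref 5 → HIT, frames=[2,5,4,1]
Step 8: ref 4 → HIT, frames=[2,5,4,1]
Step 9: ref 5 → HIT, frames=[2,5,4,1]
Step 10: ref 2 → HIT, frames=[2,5,4,1]
Step 11: ref 1 → HIT, frames=[2,5,4,1]
Step 12: ref 3 → FAULT (evict 1), frames=[2,5,4,3]
Step 13: ref 2 → HIT, frames=[2,5,4,3]
Step 14: ref 3 → HIT, frames=[2,5,4,3]
Step 15: ref 3 → HIT, frames=[2,5,4,3]
Total faults: 5

Answer: 5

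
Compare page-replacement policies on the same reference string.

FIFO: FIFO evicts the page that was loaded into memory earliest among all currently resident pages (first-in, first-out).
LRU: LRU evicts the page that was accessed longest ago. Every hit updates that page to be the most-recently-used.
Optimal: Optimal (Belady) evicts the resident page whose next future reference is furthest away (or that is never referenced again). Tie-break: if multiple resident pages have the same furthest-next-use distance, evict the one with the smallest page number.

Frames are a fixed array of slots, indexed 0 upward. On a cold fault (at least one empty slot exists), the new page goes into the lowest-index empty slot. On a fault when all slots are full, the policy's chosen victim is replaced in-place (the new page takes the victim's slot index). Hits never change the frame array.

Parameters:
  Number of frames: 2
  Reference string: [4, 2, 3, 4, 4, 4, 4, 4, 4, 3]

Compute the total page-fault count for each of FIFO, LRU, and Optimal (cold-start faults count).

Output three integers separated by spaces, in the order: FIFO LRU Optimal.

Answer: 4 4 3

Derivation:
--- FIFO ---
  step 0: ref 4 -> FAULT, frames=[4,-] (faults so far: 1)
  step 1: ref 2 -> FAULT, frames=[4,2] (faults so far: 2)
  step 2: ref 3 -> FAULT, evict 4, frames=[3,2] (faults so far: 3)
  step 3: ref 4 -> FAULT, evict 2, frames=[3,4] (faults so far: 4)
  step 4: ref 4 -> HIT, frames=[3,4] (faults so far: 4)
  step 5: ref 4 -> HIT, frames=[3,4] (faults so far: 4)
  step 6: ref 4 -> HIT, frames=[3,4] (faults so far: 4)
  step 7: ref 4 -> HIT, frames=[3,4] (faults so far: 4)
  step 8: ref 4 -> HIT, frames=[3,4] (faults so far: 4)
  step 9: ref 3 -> HIT, frames=[3,4] (faults so far: 4)
  FIFO total faults: 4
--- LRU ---
  step 0: ref 4 -> FAULT, frames=[4,-] (faults so far: 1)
  step 1: ref 2 -> FAULT, frames=[4,2] (faults so far: 2)
  step 2: ref 3 -> FAULT, evict 4, frames=[3,2] (faults so far: 3)
  step 3: ref 4 -> FAULT, evict 2, frames=[3,4] (faults so far: 4)
  step 4: ref 4 -> HIT, frames=[3,4] (faults so far: 4)
  step 5: ref 4 -> HIT, frames=[3,4] (faults so far: 4)
  step 6: ref 4 -> HIT, frames=[3,4] (faults so far: 4)
  step 7: ref 4 -> HIT, frames=[3,4] (faults so far: 4)
  step 8: ref 4 -> HIT, frames=[3,4] (faults so far: 4)
  step 9: ref 3 -> HIT, frames=[3,4] (faults so far: 4)
  LRU total faults: 4
--- Optimal ---
  step 0: ref 4 -> FAULT, frames=[4,-] (faults so far: 1)
  step 1: ref 2 -> FAULT, frames=[4,2] (faults so far: 2)
  step 2: ref 3 -> FAULT, evict 2, frames=[4,3] (faults so far: 3)
  step 3: ref 4 -> HIT, frames=[4,3] (faults so far: 3)
  step 4: ref 4 -> HIT, frames=[4,3] (faults so far: 3)
  step 5: ref 4 -> HIT, frames=[4,3] (faults so far: 3)
  step 6: ref 4 -> HIT, frames=[4,3] (faults so far: 3)
  step 7: ref 4 -> HIT, frames=[4,3] (faults so far: 3)
  step 8: ref 4 -> HIT, frames=[4,3] (faults so far: 3)
  step 9: ref 3 -> HIT, frames=[4,3] (faults so far: 3)
  Optimal total faults: 3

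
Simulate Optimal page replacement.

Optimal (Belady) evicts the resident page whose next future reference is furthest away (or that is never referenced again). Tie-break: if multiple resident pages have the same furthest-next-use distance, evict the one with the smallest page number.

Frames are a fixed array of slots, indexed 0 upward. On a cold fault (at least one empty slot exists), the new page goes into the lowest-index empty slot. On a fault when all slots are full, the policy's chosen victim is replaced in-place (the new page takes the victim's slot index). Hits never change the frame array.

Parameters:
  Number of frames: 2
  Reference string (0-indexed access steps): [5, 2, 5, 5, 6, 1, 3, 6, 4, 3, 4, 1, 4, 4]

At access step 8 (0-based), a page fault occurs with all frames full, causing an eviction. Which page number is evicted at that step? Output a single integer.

Answer: 6

Derivation:
Step 0: ref 5 -> FAULT, frames=[5,-]
Step 1: ref 2 -> FAULT, frames=[5,2]
Step 2: ref 5 -> HIT, frames=[5,2]
Step 3: ref 5 -> HIT, frames=[5,2]
Step 4: ref 6 -> FAULT, evict 2, frames=[5,6]
Step 5: ref 1 -> FAULT, evict 5, frames=[1,6]
Step 6: ref 3 -> FAULT, evict 1, frames=[3,6]
Step 7: ref 6 -> HIT, frames=[3,6]
Step 8: ref 4 -> FAULT, evict 6, frames=[3,4]
At step 8: evicted page 6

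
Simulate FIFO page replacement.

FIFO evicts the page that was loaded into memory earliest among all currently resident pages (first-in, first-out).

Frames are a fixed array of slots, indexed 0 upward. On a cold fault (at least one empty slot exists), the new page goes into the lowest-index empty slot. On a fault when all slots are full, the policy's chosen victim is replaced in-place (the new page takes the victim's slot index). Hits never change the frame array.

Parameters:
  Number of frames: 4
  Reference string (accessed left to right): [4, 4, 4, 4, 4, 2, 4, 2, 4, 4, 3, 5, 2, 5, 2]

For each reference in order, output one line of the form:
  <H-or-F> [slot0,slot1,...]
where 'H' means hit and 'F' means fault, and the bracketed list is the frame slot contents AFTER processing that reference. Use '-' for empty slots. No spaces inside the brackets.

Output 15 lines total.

F [4,-,-,-]
H [4,-,-,-]
H [4,-,-,-]
H [4,-,-,-]
H [4,-,-,-]
F [4,2,-,-]
H [4,2,-,-]
H [4,2,-,-]
H [4,2,-,-]
H [4,2,-,-]
F [4,2,3,-]
F [4,2,3,5]
H [4,2,3,5]
H [4,2,3,5]
H [4,2,3,5]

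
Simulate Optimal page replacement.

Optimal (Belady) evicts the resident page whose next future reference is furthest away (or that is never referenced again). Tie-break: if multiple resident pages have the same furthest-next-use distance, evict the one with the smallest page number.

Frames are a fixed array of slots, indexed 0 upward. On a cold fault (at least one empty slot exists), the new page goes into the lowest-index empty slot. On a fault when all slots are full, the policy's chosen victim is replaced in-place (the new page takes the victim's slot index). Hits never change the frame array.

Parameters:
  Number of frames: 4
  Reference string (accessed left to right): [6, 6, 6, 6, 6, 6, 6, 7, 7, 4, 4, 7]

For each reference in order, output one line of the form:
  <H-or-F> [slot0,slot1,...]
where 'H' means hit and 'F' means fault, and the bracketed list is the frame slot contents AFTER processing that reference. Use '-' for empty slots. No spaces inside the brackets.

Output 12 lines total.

F [6,-,-,-]
H [6,-,-,-]
H [6,-,-,-]
H [6,-,-,-]
H [6,-,-,-]
H [6,-,-,-]
H [6,-,-,-]
F [6,7,-,-]
H [6,7,-,-]
F [6,7,4,-]
H [6,7,4,-]
H [6,7,4,-]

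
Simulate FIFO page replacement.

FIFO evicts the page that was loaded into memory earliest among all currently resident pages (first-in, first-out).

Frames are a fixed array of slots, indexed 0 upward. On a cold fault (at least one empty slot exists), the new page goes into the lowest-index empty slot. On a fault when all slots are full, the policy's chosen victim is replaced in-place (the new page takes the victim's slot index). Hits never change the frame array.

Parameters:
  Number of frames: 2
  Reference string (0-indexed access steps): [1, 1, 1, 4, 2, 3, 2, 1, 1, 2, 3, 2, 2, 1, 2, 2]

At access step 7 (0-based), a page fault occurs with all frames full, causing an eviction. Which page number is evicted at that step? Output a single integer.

Answer: 2

Derivation:
Step 0: ref 1 -> FAULT, frames=[1,-]
Step 1: ref 1 -> HIT, frames=[1,-]
Step 2: ref 1 -> HIT, frames=[1,-]
Step 3: ref 4 -> FAULT, frames=[1,4]
Step 4: ref 2 -> FAULT, evict 1, frames=[2,4]
Step 5: ref 3 -> FAULT, evict 4, frames=[2,3]
Step 6: ref 2 -> HIT, frames=[2,3]
Step 7: ref 1 -> FAULT, evict 2, frames=[1,3]
At step 7: evicted page 2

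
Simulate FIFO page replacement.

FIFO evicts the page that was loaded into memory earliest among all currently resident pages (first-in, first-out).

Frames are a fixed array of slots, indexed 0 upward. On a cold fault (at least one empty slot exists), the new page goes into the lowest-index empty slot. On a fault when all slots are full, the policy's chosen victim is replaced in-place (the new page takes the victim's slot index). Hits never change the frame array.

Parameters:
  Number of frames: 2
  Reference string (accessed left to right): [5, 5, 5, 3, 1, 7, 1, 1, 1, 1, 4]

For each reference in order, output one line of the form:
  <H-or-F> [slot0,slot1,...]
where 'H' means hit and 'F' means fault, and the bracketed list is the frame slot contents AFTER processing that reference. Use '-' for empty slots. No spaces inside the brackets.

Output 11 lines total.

F [5,-]
H [5,-]
H [5,-]
F [5,3]
F [1,3]
F [1,7]
H [1,7]
H [1,7]
H [1,7]
H [1,7]
F [4,7]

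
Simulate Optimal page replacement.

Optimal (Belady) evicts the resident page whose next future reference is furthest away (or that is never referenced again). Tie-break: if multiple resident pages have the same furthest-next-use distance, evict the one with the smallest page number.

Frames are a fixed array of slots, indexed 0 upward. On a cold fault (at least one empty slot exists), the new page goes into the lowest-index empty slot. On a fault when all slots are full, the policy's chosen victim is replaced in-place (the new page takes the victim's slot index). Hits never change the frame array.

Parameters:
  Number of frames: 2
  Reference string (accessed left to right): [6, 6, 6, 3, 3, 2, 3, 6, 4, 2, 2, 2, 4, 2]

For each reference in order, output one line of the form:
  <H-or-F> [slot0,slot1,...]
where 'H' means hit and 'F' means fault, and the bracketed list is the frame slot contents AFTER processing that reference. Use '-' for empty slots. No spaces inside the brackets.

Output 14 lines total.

F [6,-]
H [6,-]
H [6,-]
F [6,3]
H [6,3]
F [2,3]
H [2,3]
F [2,6]
F [2,4]
H [2,4]
H [2,4]
H [2,4]
H [2,4]
H [2,4]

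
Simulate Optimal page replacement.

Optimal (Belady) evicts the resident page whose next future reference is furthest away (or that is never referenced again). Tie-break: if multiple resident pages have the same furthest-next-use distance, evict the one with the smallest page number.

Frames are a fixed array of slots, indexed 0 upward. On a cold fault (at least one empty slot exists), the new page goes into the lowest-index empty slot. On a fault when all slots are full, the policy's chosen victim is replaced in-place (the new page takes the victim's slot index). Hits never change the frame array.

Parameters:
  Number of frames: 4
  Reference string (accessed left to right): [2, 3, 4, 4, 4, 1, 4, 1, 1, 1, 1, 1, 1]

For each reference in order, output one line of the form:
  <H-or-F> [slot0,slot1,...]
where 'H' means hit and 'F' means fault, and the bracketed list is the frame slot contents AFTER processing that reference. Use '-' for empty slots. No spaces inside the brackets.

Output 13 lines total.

F [2,-,-,-]
F [2,3,-,-]
F [2,3,4,-]
H [2,3,4,-]
H [2,3,4,-]
F [2,3,4,1]
H [2,3,4,1]
H [2,3,4,1]
H [2,3,4,1]
H [2,3,4,1]
H [2,3,4,1]
H [2,3,4,1]
H [2,3,4,1]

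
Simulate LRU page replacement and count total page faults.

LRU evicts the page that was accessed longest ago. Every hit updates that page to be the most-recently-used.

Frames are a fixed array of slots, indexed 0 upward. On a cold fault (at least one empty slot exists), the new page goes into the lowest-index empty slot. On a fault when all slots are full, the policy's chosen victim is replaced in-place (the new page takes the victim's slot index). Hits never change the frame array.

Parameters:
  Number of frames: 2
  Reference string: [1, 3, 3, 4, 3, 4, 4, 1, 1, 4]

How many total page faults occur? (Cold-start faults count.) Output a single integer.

Step 0: ref 1 → FAULT, frames=[1,-]
Step 1: ref 3 → FAULT, frames=[1,3]
Step 2: ref 3 → HIT, frames=[1,3]
Step 3: ref 4 → FAULT (evict 1), frames=[4,3]
Step 4: ref 3 → HIT, frames=[4,3]
Step 5: ref 4 → HIT, frames=[4,3]
Step 6: ref 4 → HIT, frames=[4,3]
Step 7: ref 1 → FAULT (evict 3), frames=[4,1]
Step 8: ref 1 → HIT, frames=[4,1]
Step 9: ref 4 → HIT, frames=[4,1]
Total faults: 4

Answer: 4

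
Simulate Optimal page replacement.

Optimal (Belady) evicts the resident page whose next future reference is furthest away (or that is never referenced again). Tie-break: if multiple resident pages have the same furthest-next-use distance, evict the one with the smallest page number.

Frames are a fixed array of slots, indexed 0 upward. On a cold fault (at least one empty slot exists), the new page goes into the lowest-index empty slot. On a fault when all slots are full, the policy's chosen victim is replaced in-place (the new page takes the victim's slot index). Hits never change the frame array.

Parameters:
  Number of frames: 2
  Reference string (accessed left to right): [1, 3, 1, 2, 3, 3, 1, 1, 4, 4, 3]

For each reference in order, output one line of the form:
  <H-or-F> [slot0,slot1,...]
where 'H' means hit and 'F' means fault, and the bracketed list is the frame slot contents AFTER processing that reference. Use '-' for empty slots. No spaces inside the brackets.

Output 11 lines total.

F [1,-]
F [1,3]
H [1,3]
F [2,3]
H [2,3]
H [2,3]
F [1,3]
H [1,3]
F [4,3]
H [4,3]
H [4,3]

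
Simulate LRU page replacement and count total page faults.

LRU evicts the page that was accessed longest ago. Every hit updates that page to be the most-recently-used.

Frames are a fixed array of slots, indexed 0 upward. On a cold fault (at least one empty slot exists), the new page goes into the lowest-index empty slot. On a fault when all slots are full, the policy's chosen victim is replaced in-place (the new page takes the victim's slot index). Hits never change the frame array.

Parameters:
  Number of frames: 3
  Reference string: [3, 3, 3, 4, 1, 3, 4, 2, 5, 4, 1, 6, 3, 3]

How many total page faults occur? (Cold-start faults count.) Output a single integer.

Step 0: ref 3 → FAULT, frames=[3,-,-]
Step 1: ref 3 → HIT, frames=[3,-,-]
Step 2: ref 3 → HIT, frames=[3,-,-]
Step 3: ref 4 → FAULT, frames=[3,4,-]
Step 4: ref 1 → FAULT, frames=[3,4,1]
Step 5: ref 3 → HIT, frames=[3,4,1]
Step 6: ref 4 → HIT, frames=[3,4,1]
Step 7: ref 2 → FAULT (evict 1), frames=[3,4,2]
Step 8: ref 5 → FAULT (evict 3), frames=[5,4,2]
Step 9: ref 4 → HIT, frames=[5,4,2]
Step 10: ref 1 → FAULT (evict 2), frames=[5,4,1]
Step 11: ref 6 → FAULT (evict 5), frames=[6,4,1]
Step 12: ref 3 → FAULT (evict 4), frames=[6,3,1]
Step 13: ref 3 → HIT, frames=[6,3,1]
Total faults: 8

Answer: 8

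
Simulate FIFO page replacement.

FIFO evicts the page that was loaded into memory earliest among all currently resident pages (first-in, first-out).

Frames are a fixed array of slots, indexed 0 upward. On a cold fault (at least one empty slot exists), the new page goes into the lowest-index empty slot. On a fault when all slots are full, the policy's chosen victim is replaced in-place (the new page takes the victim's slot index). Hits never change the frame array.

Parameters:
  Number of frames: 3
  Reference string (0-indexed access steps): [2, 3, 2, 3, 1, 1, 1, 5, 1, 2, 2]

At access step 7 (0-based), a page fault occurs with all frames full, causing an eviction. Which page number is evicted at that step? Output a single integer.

Answer: 2

Derivation:
Step 0: ref 2 -> FAULT, frames=[2,-,-]
Step 1: ref 3 -> FAULT, frames=[2,3,-]
Step 2: ref 2 -> HIT, frames=[2,3,-]
Step 3: ref 3 -> HIT, frames=[2,3,-]
Step 4: ref 1 -> FAULT, frames=[2,3,1]
Step 5: ref 1 -> HIT, frames=[2,3,1]
Step 6: ref 1 -> HIT, frames=[2,3,1]
Step 7: ref 5 -> FAULT, evict 2, frames=[5,3,1]
At step 7: evicted page 2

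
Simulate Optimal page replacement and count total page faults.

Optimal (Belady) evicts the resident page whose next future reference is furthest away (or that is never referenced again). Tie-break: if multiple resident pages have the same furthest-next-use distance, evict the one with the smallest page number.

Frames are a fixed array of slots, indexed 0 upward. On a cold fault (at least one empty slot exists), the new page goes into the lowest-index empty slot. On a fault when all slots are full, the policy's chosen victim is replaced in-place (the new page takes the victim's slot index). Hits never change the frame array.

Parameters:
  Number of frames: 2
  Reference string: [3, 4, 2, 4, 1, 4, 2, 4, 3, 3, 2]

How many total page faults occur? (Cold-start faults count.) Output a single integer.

Answer: 6

Derivation:
Step 0: ref 3 → FAULT, frames=[3,-]
Step 1: ref 4 → FAULT, frames=[3,4]
Step 2: ref 2 → FAULT (evict 3), frames=[2,4]
Step 3: ref 4 → HIT, frames=[2,4]
Step 4: ref 1 → FAULT (evict 2), frames=[1,4]
Step 5: ref 4 → HIT, frames=[1,4]
Step 6: ref 2 → FAULT (evict 1), frames=[2,4]
Step 7: ref 4 → HIT, frames=[2,4]
Step 8: ref 3 → FAULT (evict 4), frames=[2,3]
Step 9: ref 3 → HIT, frames=[2,3]
Step 10: ref 2 → HIT, frames=[2,3]
Total faults: 6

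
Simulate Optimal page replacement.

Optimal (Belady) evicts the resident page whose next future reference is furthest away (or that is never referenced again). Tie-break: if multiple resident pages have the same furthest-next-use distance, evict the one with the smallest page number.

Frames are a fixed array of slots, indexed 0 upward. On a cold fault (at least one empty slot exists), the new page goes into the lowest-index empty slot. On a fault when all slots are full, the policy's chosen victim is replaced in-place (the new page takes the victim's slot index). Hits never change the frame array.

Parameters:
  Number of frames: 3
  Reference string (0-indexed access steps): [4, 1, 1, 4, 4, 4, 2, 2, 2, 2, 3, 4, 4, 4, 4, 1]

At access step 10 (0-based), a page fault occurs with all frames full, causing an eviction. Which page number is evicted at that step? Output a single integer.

Answer: 2

Derivation:
Step 0: ref 4 -> FAULT, frames=[4,-,-]
Step 1: ref 1 -> FAULT, frames=[4,1,-]
Step 2: ref 1 -> HIT, frames=[4,1,-]
Step 3: ref 4 -> HIT, frames=[4,1,-]
Step 4: ref 4 -> HIT, frames=[4,1,-]
Step 5: ref 4 -> HIT, frames=[4,1,-]
Step 6: ref 2 -> FAULT, frames=[4,1,2]
Step 7: ref 2 -> HIT, frames=[4,1,2]
Step 8: ref 2 -> HIT, frames=[4,1,2]
Step 9: ref 2 -> HIT, frames=[4,1,2]
Step 10: ref 3 -> FAULT, evict 2, frames=[4,1,3]
At step 10: evicted page 2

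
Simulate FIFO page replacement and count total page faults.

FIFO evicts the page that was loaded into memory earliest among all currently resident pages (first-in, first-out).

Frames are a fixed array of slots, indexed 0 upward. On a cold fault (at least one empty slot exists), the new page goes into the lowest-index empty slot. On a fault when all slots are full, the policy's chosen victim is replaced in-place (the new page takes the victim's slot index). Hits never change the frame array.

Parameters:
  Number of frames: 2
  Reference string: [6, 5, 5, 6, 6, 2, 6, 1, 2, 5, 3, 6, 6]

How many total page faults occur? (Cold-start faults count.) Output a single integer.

Step 0: ref 6 → FAULT, frames=[6,-]
Step 1: ref 5 → FAULT, frames=[6,5]
Step 2: ref 5 → HIT, frames=[6,5]
Step 3: ref 6 → HIT, frames=[6,5]
Step 4: ref 6 → HIT, frames=[6,5]
Step 5: ref 2 → FAULT (evict 6), frames=[2,5]
Step 6: ref 6 → FAULT (evict 5), frames=[2,6]
Step 7: ref 1 → FAULT (evict 2), frames=[1,6]
Step 8: ref 2 → FAULT (evict 6), frames=[1,2]
Step 9: ref 5 → FAULT (evict 1), frames=[5,2]
Step 10: ref 3 → FAULT (evict 2), frames=[5,3]
Step 11: ref 6 → FAULT (evict 5), frames=[6,3]
Step 12: ref 6 → HIT, frames=[6,3]
Total faults: 9

Answer: 9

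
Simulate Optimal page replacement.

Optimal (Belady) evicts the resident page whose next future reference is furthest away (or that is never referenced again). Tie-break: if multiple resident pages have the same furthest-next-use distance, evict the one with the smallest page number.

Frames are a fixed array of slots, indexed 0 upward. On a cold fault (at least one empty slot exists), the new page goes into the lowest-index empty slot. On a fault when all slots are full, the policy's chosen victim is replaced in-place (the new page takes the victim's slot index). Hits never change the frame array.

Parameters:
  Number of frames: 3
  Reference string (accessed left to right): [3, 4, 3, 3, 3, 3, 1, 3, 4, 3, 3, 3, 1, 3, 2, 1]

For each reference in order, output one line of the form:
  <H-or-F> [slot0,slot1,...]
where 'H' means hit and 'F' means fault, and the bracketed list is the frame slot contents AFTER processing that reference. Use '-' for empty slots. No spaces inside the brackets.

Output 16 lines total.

F [3,-,-]
F [3,4,-]
H [3,4,-]
H [3,4,-]
H [3,4,-]
H [3,4,-]
F [3,4,1]
H [3,4,1]
H [3,4,1]
H [3,4,1]
H [3,4,1]
H [3,4,1]
H [3,4,1]
H [3,4,1]
F [2,4,1]
H [2,4,1]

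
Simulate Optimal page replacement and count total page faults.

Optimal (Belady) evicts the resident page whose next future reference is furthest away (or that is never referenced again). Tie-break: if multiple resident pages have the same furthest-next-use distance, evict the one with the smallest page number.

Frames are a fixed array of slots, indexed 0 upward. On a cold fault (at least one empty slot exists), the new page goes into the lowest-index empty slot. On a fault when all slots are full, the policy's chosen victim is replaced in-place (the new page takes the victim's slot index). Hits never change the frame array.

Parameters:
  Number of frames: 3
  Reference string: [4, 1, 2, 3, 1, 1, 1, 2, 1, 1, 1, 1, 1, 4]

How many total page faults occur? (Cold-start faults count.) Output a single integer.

Answer: 5

Derivation:
Step 0: ref 4 → FAULT, frames=[4,-,-]
Step 1: ref 1 → FAULT, frames=[4,1,-]
Step 2: ref 2 → FAULT, frames=[4,1,2]
Step 3: ref 3 → FAULT (evict 4), frames=[3,1,2]
Step 4: ref 1 → HIT, frames=[3,1,2]
Step 5: ref 1 → HIT, frames=[3,1,2]
Step 6: ref 1 → HIT, frames=[3,1,2]
Step 7: ref 2 → HIT, frames=[3,1,2]
Step 8: ref 1 → HIT, frames=[3,1,2]
Step 9: ref 1 → HIT, frames=[3,1,2]
Step 10: ref 1 → HIT, frames=[3,1,2]
Step 11: ref 1 → HIT, frames=[3,1,2]
Step 12: ref 1 → HIT, frames=[3,1,2]
Step 13: ref 4 → FAULT (evict 1), frames=[3,4,2]
Total faults: 5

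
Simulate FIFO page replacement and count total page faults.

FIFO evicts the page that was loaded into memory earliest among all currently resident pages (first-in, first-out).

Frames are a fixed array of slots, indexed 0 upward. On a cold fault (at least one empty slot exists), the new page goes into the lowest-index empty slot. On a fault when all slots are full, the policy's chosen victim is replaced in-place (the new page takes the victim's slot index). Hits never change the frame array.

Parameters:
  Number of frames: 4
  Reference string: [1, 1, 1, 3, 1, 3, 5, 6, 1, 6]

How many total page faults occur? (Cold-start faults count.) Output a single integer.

Answer: 4

Derivation:
Step 0: ref 1 → FAULT, frames=[1,-,-,-]
Step 1: ref 1 → HIT, frames=[1,-,-,-]
Step 2: ref 1 → HIT, frames=[1,-,-,-]
Step 3: ref 3 → FAULT, frames=[1,3,-,-]
Step 4: ref 1 → HIT, frames=[1,3,-,-]
Step 5: ref 3 → HIT, frames=[1,3,-,-]
Step 6: ref 5 → FAULT, frames=[1,3,5,-]
Step 7: ref 6 → FAULT, frames=[1,3,5,6]
Step 8: ref 1 → HIT, frames=[1,3,5,6]
Step 9: ref 6 → HIT, frames=[1,3,5,6]
Total faults: 4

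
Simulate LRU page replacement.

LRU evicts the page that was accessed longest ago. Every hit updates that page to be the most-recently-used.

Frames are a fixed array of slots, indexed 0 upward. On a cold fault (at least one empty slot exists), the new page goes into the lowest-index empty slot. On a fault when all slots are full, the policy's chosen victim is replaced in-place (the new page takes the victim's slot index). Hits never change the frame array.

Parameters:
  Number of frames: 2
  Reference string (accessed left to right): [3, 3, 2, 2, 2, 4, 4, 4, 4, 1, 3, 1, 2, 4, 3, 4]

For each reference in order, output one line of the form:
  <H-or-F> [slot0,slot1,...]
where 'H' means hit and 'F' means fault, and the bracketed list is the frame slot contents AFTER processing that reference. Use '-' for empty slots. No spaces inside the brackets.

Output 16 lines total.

F [3,-]
H [3,-]
F [3,2]
H [3,2]
H [3,2]
F [4,2]
H [4,2]
H [4,2]
H [4,2]
F [4,1]
F [3,1]
H [3,1]
F [2,1]
F [2,4]
F [3,4]
H [3,4]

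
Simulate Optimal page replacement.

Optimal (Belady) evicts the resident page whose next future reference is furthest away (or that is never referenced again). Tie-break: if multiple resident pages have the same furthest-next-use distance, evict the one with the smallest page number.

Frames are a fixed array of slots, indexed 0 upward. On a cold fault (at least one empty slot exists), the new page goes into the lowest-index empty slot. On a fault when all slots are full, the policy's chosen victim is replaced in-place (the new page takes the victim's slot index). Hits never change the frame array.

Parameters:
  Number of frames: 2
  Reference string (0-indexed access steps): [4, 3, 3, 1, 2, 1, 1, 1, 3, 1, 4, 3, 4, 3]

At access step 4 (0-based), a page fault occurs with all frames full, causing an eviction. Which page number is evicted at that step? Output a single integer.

Step 0: ref 4 -> FAULT, frames=[4,-]
Step 1: ref 3 -> FAULT, frames=[4,3]
Step 2: ref 3 -> HIT, frames=[4,3]
Step 3: ref 1 -> FAULT, evict 4, frames=[1,3]
Step 4: ref 2 -> FAULT, evict 3, frames=[1,2]
At step 4: evicted page 3

Answer: 3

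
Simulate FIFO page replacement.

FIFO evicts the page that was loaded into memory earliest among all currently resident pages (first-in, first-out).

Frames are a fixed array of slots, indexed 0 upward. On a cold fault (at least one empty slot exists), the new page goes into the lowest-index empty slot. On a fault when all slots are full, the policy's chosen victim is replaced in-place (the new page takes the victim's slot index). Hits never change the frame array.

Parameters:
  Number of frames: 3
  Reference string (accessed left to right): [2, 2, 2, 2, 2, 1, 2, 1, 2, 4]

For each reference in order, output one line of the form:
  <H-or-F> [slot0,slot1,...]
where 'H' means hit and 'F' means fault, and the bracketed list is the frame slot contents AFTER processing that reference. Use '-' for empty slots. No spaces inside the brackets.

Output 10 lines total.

F [2,-,-]
H [2,-,-]
H [2,-,-]
H [2,-,-]
H [2,-,-]
F [2,1,-]
H [2,1,-]
H [2,1,-]
H [2,1,-]
F [2,1,4]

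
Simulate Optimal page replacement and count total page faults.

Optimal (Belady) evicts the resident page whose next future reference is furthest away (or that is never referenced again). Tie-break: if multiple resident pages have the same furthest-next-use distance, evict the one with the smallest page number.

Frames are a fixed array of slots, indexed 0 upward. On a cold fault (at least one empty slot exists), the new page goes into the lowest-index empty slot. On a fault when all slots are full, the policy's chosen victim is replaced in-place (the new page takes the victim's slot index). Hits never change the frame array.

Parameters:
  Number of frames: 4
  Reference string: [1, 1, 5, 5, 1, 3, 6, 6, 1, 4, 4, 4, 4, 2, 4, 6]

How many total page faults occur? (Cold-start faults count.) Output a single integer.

Step 0: ref 1 → FAULT, frames=[1,-,-,-]
Step 1: ref 1 → HIT, frames=[1,-,-,-]
Step 2: ref 5 → FAULT, frames=[1,5,-,-]
Step 3: ref 5 → HIT, frames=[1,5,-,-]
Step 4: ref 1 → HIT, frames=[1,5,-,-]
Step 5: ref 3 → FAULT, frames=[1,5,3,-]
Step 6: ref 6 → FAULT, frames=[1,5,3,6]
Step 7: ref 6 → HIT, frames=[1,5,3,6]
Step 8: ref 1 → HIT, frames=[1,5,3,6]
Step 9: ref 4 → FAULT (evict 1), frames=[4,5,3,6]
Step 10: ref 4 → HIT, frames=[4,5,3,6]
Step 11: ref 4 → HIT, frames=[4,5,3,6]
Step 12: ref 4 → HIT, frames=[4,5,3,6]
Step 13: ref 2 → FAULT (evict 3), frames=[4,5,2,6]
Step 14: ref 4 → HIT, frames=[4,5,2,6]
Step 15: ref 6 → HIT, frames=[4,5,2,6]
Total faults: 6

Answer: 6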